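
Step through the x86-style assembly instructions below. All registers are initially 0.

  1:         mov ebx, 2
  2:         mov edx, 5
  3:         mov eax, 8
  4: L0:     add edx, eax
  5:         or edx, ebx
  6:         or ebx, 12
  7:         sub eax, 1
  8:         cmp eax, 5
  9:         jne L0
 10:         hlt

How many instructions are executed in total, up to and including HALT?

22

after mov ebx, 2: ebx=2
after mov edx, 5: edx=5
after mov eax, 8: eax=8
after add edx, eax: edx=5+8=13
after or edx, ebx: edx=13|2=15
after or ebx, 12: ebx=2|12=14
after sub eax, 1: eax=8-1=7
cmp eax, 5  (cmp 7,5)
jne L0: taken
after add edx, eax: edx=15+7=22
after or edx, ebx: edx=22|14=30
after or ebx, 12: ebx=14|12=14
after sub eax, 1: eax=7-1=6
cmp eax, 5  (cmp 6,5)
jne L0: taken
after add edx, eax: edx=30+6=36
after or edx, ebx: edx=36|14=46
after or ebx, 12: ebx=14|12=14
after sub eax, 1: eax=6-1=5
cmp eax, 5  (cmp 5,5)
jne L0: not taken
halt.
Total executed instructions: 22.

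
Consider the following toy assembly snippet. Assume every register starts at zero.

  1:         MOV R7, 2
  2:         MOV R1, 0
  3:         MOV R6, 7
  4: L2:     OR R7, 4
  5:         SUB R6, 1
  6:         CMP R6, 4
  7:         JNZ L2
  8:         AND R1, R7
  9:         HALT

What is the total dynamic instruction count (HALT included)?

after MOV R7, 2: R7=2
after MOV R1, 0: R1=0
after MOV R6, 7: R6=7
after OR R7, 4: R7=2|4=6
after SUB R6, 1: R6=7-1=6
CMP R6, 4  (cmp 6,4)
JNZ L2: taken
after OR R7, 4: R7=6|4=6
after SUB R6, 1: R6=6-1=5
CMP R6, 4  (cmp 5,4)
JNZ L2: taken
after OR R7, 4: R7=6|4=6
after SUB R6, 1: R6=5-1=4
CMP R6, 4  (cmp 4,4)
JNZ L2: not taken
after AND R1, R7: R1=0&6=0
halt.
Total executed instructions: 17.

17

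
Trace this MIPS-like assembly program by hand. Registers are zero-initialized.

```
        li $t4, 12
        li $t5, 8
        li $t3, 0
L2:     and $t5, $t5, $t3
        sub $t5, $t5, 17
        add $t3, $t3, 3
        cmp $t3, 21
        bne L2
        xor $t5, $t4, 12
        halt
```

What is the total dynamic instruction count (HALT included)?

$t4=12
$t5=8
$t3=0
$t5=8&0=0
$t5=0-17=-17
$t3=0+3=3
cmp $t3, 21  (cmp 3,21)
bne L2: taken
$t5=(-17)&3=3
$t5=3-17=-14
$t3=3+3=6
cmp $t3, 21  (cmp 6,21)
bne L2: taken
$t5=(-14)&6=2
$t5=2-17=-15
$t3=6+3=9
cmp $t3, 21  (cmp 9,21)
bne L2: taken
$t5=(-15)&9=1
$t5=1-17=-16
$t3=9+3=12
cmp $t3, 21  (cmp 12,21)
bne L2: taken
$t5=(-16)&12=0
$t5=0-17=-17
$t3=12+3=15
cmp $t3, 21  (cmp 15,21)
bne L2: taken
$t5=(-17)&15=15
$t5=15-17=-2
$t3=15+3=18
cmp $t3, 21  (cmp 18,21)
bne L2: taken
$t5=(-2)&18=18
$t5=18-17=1
$t3=18+3=21
cmp $t3, 21  (cmp 21,21)
bne L2: not taken
$t5=12^12=0
halt.
Total executed instructions: 40.

40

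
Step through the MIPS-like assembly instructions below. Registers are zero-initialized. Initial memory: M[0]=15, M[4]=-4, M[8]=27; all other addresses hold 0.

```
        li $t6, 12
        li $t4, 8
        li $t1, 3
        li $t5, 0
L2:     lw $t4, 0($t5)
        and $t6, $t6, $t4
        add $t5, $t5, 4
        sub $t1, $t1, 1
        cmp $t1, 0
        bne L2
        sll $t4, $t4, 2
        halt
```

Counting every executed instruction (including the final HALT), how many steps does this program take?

24

$t6=12
$t4=8
$t1=3
$t5=0
$t4=M[0]=15
$t6=12&15=12
$t5=0+4=4
$t1=3-1=2
cmp $t1, 0  (cmp 2,0)
bne L2: taken
$t4=M[4]=-4
$t6=12&(-4)=12
$t5=4+4=8
$t1=2-1=1
cmp $t1, 0  (cmp 1,0)
bne L2: taken
$t4=M[8]=27
$t6=12&27=8
$t5=8+4=12
$t1=1-1=0
cmp $t1, 0  (cmp 0,0)
bne L2: not taken
$t4=27<<2=108
halt.
Total executed instructions: 24.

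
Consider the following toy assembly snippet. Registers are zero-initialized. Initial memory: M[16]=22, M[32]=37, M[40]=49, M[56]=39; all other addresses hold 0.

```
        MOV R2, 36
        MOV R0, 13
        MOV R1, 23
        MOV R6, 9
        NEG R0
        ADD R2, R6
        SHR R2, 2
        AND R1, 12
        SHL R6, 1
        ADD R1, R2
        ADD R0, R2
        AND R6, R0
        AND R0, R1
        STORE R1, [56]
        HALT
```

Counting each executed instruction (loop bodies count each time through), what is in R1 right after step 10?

R2=36
R0=13
R1=23
R6=9
R0=-(13)=-13
R2=36+9=45
R2=45>>2=11
R1=23&12=4
R6=9<<1=18
R1=4+11=15
After step 10: R1 = 15.

15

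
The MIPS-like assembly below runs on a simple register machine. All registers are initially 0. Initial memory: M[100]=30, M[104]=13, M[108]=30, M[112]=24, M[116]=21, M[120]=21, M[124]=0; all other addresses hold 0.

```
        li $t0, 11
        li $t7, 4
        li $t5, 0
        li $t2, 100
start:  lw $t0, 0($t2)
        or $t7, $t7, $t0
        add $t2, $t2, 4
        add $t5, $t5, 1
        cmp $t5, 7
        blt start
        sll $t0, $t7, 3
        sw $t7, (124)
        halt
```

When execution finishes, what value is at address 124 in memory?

li $t0, 11 → $t0=11
li $t7, 4 → $t7=4
li $t5, 0 → $t5=0
li $t2, 100 → $t2=100
lw $t0, 0($t2) → $t0=M[100]=30
or $t7, $t7, $t0 → $t7=4|30=30
add $t2, $t2, 4 → $t2=100+4=104
add $t5, $t5, 1 → $t5=0+1=1
cmp $t5, 7  (cmp 1,7)
blt start: taken
lw $t0, 0($t2) → $t0=M[104]=13
or $t7, $t7, $t0 → $t7=30|13=31
add $t2, $t2, 4 → $t2=104+4=108
add $t5, $t5, 1 → $t5=1+1=2
cmp $t5, 7  (cmp 2,7)
blt start: taken
lw $t0, 0($t2) → $t0=M[108]=30
or $t7, $t7, $t0 → $t7=31|30=31
add $t2, $t2, 4 → $t2=108+4=112
add $t5, $t5, 1 → $t5=2+1=3
cmp $t5, 7  (cmp 3,7)
blt start: taken
lw $t0, 0($t2) → $t0=M[112]=24
or $t7, $t7, $t0 → $t7=31|24=31
add $t2, $t2, 4 → $t2=112+4=116
add $t5, $t5, 1 → $t5=3+1=4
cmp $t5, 7  (cmp 4,7)
blt start: taken
lw $t0, 0($t2) → $t0=M[116]=21
or $t7, $t7, $t0 → $t7=31|21=31
add $t2, $t2, 4 → $t2=116+4=120
add $t5, $t5, 1 → $t5=4+1=5
cmp $t5, 7  (cmp 5,7)
blt start: taken
lw $t0, 0($t2) → $t0=M[120]=21
or $t7, $t7, $t0 → $t7=31|21=31
add $t2, $t2, 4 → $t2=120+4=124
add $t5, $t5, 1 → $t5=5+1=6
cmp $t5, 7  (cmp 6,7)
blt start: taken
lw $t0, 0($t2) → $t0=M[124]=0
or $t7, $t7, $t0 → $t7=31|0=31
add $t2, $t2, 4 → $t2=124+4=128
add $t5, $t5, 1 → $t5=6+1=7
cmp $t5, 7  (cmp 7,7)
blt start: not taken
sll $t0, $t7, 3 → $t0=31<<3=248
sw $t7, (124) → M[124]=31
halt.

31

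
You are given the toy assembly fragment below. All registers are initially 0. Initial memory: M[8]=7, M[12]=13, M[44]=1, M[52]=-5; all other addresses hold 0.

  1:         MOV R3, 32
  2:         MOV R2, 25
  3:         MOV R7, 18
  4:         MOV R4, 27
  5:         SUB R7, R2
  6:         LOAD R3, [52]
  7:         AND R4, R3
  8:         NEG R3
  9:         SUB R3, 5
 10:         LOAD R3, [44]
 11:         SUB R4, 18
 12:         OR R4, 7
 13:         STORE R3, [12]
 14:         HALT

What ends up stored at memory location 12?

1

R3=32
R2=25
R7=18
R4=27
R7=18-25=-7
R3=M[52]=-5
R4=27&(-5)=27
R3=-(-5)=5
R3=5-5=0
R3=M[44]=1
R4=27-18=9
R4=9|7=15
STORE R3, [12] → M[12]=1
halt.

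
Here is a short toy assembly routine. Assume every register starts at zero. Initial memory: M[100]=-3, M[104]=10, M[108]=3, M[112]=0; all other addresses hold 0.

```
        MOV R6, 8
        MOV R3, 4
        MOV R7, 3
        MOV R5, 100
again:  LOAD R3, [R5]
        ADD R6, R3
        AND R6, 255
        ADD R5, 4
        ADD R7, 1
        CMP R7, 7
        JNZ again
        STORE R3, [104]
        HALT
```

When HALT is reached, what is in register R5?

after MOV R6, 8: R6=8
after MOV R3, 4: R3=4
after MOV R7, 3: R7=3
after MOV R5, 100: R5=100
after LOAD R3, [R5]: R3=M[100]=-3
after ADD R6, R3: R6=8+(-3)=5
after AND R6, 255: R6=5&255=5
after ADD R5, 4: R5=100+4=104
after ADD R7, 1: R7=3+1=4
CMP R7, 7  (cmp 4,7)
JNZ again: taken
after LOAD R3, [R5]: R3=M[104]=10
after ADD R6, R3: R6=5+10=15
after AND R6, 255: R6=15&255=15
after ADD R5, 4: R5=104+4=108
after ADD R7, 1: R7=4+1=5
CMP R7, 7  (cmp 5,7)
JNZ again: taken
after LOAD R3, [R5]: R3=M[108]=3
after ADD R6, R3: R6=15+3=18
after AND R6, 255: R6=18&255=18
after ADD R5, 4: R5=108+4=112
after ADD R7, 1: R7=5+1=6
CMP R7, 7  (cmp 6,7)
JNZ again: taken
after LOAD R3, [R5]: R3=M[112]=0
after ADD R6, R3: R6=18+0=18
after AND R6, 255: R6=18&255=18
after ADD R5, 4: R5=112+4=116
after ADD R7, 1: R7=6+1=7
CMP R7, 7  (cmp 7,7)
JNZ again: not taken
STORE R3, [104] → M[104]=0
halt.

116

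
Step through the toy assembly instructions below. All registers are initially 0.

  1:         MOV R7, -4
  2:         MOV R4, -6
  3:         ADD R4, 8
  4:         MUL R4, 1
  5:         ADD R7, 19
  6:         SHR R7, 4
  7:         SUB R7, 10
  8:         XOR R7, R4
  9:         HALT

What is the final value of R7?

-12

after MOV R7, -4: R7=-4
after MOV R4, -6: R4=-6
after ADD R4, 8: R4=(-6)+8=2
after MUL R4, 1: R4=2*1=2
after ADD R7, 19: R7=(-4)+19=15
after SHR R7, 4: R7=15>>4=0
after SUB R7, 10: R7=0-10=-10
after XOR R7, R4: R7=(-10)^2=-12
halt.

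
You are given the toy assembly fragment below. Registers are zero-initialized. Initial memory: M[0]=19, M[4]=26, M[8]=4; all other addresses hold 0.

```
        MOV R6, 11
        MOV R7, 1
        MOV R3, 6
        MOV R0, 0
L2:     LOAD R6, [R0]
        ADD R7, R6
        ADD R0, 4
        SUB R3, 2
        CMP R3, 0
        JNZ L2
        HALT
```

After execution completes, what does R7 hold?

50

after MOV R6, 11: R6=11
after MOV R7, 1: R7=1
after MOV R3, 6: R3=6
after MOV R0, 0: R0=0
after LOAD R6, [R0]: R6=M[0]=19
after ADD R7, R6: R7=1+19=20
after ADD R0, 4: R0=0+4=4
after SUB R3, 2: R3=6-2=4
CMP R3, 0  (cmp 4,0)
JNZ L2: taken
after LOAD R6, [R0]: R6=M[4]=26
after ADD R7, R6: R7=20+26=46
after ADD R0, 4: R0=4+4=8
after SUB R3, 2: R3=4-2=2
CMP R3, 0  (cmp 2,0)
JNZ L2: taken
after LOAD R6, [R0]: R6=M[8]=4
after ADD R7, R6: R7=46+4=50
after ADD R0, 4: R0=8+4=12
after SUB R3, 2: R3=2-2=0
CMP R3, 0  (cmp 0,0)
JNZ L2: not taken
halt.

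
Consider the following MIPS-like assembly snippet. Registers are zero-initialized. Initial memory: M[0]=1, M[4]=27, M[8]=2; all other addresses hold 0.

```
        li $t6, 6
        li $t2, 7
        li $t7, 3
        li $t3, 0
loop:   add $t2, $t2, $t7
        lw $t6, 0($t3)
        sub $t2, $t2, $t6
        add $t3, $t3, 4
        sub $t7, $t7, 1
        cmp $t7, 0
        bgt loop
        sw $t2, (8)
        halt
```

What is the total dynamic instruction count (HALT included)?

27

li $t6, 6 → $t6=6
li $t2, 7 → $t2=7
li $t7, 3 → $t7=3
li $t3, 0 → $t3=0
add $t2, $t2, $t7 → $t2=7+3=10
lw $t6, 0($t3) → $t6=M[0]=1
sub $t2, $t2, $t6 → $t2=10-1=9
add $t3, $t3, 4 → $t3=0+4=4
sub $t7, $t7, 1 → $t7=3-1=2
cmp $t7, 0  (cmp 2,0)
bgt loop: taken
add $t2, $t2, $t7 → $t2=9+2=11
lw $t6, 0($t3) → $t6=M[4]=27
sub $t2, $t2, $t6 → $t2=11-27=-16
add $t3, $t3, 4 → $t3=4+4=8
sub $t7, $t7, 1 → $t7=2-1=1
cmp $t7, 0  (cmp 1,0)
bgt loop: taken
add $t2, $t2, $t7 → $t2=(-16)+1=-15
lw $t6, 0($t3) → $t6=M[8]=2
sub $t2, $t2, $t6 → $t2=(-15)-2=-17
add $t3, $t3, 4 → $t3=8+4=12
sub $t7, $t7, 1 → $t7=1-1=0
cmp $t7, 0  (cmp 0,0)
bgt loop: not taken
sw $t2, (8) → M[8]=-17
halt.
Total executed instructions: 27.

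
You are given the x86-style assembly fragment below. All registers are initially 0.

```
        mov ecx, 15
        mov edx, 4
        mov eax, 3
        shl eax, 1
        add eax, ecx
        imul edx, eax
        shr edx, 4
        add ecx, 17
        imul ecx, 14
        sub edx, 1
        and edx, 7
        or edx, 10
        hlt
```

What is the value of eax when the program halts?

ecx=15
edx=4
eax=3
eax=3<<1=6
eax=6+15=21
edx=4*21=84
edx=84>>4=5
ecx=15+17=32
ecx=32*14=448
edx=5-1=4
edx=4&7=4
edx=4|10=14
halt.

21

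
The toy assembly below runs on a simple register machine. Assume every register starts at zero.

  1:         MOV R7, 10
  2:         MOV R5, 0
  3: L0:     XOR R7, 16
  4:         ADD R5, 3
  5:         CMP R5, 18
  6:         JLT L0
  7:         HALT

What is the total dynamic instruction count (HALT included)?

R7=10
R5=0
R7=10^16=26
R5=0+3=3
CMP R5, 18  (cmp 3,18)
JLT L0: taken
R7=26^16=10
R5=3+3=6
CMP R5, 18  (cmp 6,18)
JLT L0: taken
R7=10^16=26
R5=6+3=9
CMP R5, 18  (cmp 9,18)
JLT L0: taken
R7=26^16=10
R5=9+3=12
CMP R5, 18  (cmp 12,18)
JLT L0: taken
R7=10^16=26
R5=12+3=15
CMP R5, 18  (cmp 15,18)
JLT L0: taken
R7=26^16=10
R5=15+3=18
CMP R5, 18  (cmp 18,18)
JLT L0: not taken
halt.
Total executed instructions: 27.

27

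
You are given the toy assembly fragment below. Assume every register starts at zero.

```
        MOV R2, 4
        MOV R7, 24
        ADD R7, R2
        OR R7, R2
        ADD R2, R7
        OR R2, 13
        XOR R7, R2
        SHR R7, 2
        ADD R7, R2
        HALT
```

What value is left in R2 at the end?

45

MOV R2, 4 → R2=4
MOV R7, 24 → R7=24
ADD R7, R2 → R7=24+4=28
OR R7, R2 → R7=28|4=28
ADD R2, R7 → R2=4+28=32
OR R2, 13 → R2=32|13=45
XOR R7, R2 → R7=28^45=49
SHR R7, 2 → R7=49>>2=12
ADD R7, R2 → R7=12+45=57
halt.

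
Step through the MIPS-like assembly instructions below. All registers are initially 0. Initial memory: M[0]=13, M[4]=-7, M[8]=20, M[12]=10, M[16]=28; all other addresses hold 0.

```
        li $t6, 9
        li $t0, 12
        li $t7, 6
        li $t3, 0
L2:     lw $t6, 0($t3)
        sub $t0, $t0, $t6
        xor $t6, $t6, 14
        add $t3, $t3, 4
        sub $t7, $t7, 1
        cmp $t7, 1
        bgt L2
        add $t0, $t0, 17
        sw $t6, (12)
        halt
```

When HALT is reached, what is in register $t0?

-35

after li $t6, 9: $t6=9
after li $t0, 12: $t0=12
after li $t7, 6: $t7=6
after li $t3, 0: $t3=0
after lw $t6, 0($t3): $t6=M[0]=13
after sub $t0, $t0, $t6: $t0=12-13=-1
after xor $t6, $t6, 14: $t6=13^14=3
after add $t3, $t3, 4: $t3=0+4=4
after sub $t7, $t7, 1: $t7=6-1=5
cmp $t7, 1  (cmp 5,1)
bgt L2: taken
after lw $t6, 0($t3): $t6=M[4]=-7
after sub $t0, $t0, $t6: $t0=(-1)-(-7)=6
after xor $t6, $t6, 14: $t6=(-7)^14=-9
after add $t3, $t3, 4: $t3=4+4=8
after sub $t7, $t7, 1: $t7=5-1=4
cmp $t7, 1  (cmp 4,1)
bgt L2: taken
after lw $t6, 0($t3): $t6=M[8]=20
after sub $t0, $t0, $t6: $t0=6-20=-14
after xor $t6, $t6, 14: $t6=20^14=26
after add $t3, $t3, 4: $t3=8+4=12
after sub $t7, $t7, 1: $t7=4-1=3
cmp $t7, 1  (cmp 3,1)
bgt L2: taken
after lw $t6, 0($t3): $t6=M[12]=10
after sub $t0, $t0, $t6: $t0=(-14)-10=-24
after xor $t6, $t6, 14: $t6=10^14=4
after add $t3, $t3, 4: $t3=12+4=16
after sub $t7, $t7, 1: $t7=3-1=2
cmp $t7, 1  (cmp 2,1)
bgt L2: taken
after lw $t6, 0($t3): $t6=M[16]=28
after sub $t0, $t0, $t6: $t0=(-24)-28=-52
after xor $t6, $t6, 14: $t6=28^14=18
after add $t3, $t3, 4: $t3=16+4=20
after sub $t7, $t7, 1: $t7=2-1=1
cmp $t7, 1  (cmp 1,1)
bgt L2: not taken
after add $t0, $t0, 17: $t0=(-52)+17=-35
sw $t6, (12) → M[12]=18
halt.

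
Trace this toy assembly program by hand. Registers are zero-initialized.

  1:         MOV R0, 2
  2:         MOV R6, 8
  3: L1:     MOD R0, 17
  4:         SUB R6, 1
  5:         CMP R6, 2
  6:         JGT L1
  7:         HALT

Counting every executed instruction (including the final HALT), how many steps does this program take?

R0=2
R6=8
R0=2%17=2
R6=8-1=7
CMP R6, 2  (cmp 7,2)
JGT L1: taken
R0=2%17=2
R6=7-1=6
CMP R6, 2  (cmp 6,2)
JGT L1: taken
R0=2%17=2
R6=6-1=5
CMP R6, 2  (cmp 5,2)
JGT L1: taken
R0=2%17=2
R6=5-1=4
CMP R6, 2  (cmp 4,2)
JGT L1: taken
R0=2%17=2
R6=4-1=3
CMP R6, 2  (cmp 3,2)
JGT L1: taken
R0=2%17=2
R6=3-1=2
CMP R6, 2  (cmp 2,2)
JGT L1: not taken
halt.
Total executed instructions: 27.

27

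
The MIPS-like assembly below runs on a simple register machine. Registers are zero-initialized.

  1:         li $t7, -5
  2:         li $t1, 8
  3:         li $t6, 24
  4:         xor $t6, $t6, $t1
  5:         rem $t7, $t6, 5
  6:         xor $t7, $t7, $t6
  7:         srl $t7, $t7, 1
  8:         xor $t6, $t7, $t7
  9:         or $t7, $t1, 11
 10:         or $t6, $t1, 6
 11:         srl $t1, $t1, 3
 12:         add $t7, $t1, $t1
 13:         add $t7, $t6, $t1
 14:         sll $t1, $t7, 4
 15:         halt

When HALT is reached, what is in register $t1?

li $t7, -5 → $t7=-5
li $t1, 8 → $t1=8
li $t6, 24 → $t6=24
xor $t6, $t6, $t1 → $t6=24^8=16
rem $t7, $t6, 5 → $t7=16%5=1
xor $t7, $t7, $t6 → $t7=1^16=17
srl $t7, $t7, 1 → $t7=17>>1=8
xor $t6, $t7, $t7 → $t6=8^8=0
or $t7, $t1, 11 → $t7=8|11=11
or $t6, $t1, 6 → $t6=8|6=14
srl $t1, $t1, 3 → $t1=8>>3=1
add $t7, $t1, $t1 → $t7=1+1=2
add $t7, $t6, $t1 → $t7=14+1=15
sll $t1, $t7, 4 → $t1=15<<4=240
halt.

240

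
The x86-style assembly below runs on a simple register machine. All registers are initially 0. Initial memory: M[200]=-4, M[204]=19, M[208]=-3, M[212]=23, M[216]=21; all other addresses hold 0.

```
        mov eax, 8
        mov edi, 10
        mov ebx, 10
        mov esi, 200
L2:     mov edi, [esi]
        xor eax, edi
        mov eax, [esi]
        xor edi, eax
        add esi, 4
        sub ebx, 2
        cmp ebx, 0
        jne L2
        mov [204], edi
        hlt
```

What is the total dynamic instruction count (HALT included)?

46

eax=8
edi=10
ebx=10
esi=200
edi=M[200]=-4
eax=8^(-4)=-12
eax=M[200]=-4
edi=(-4)^(-4)=0
esi=200+4=204
ebx=10-2=8
cmp ebx, 0  (cmp 8,0)
jne L2: taken
edi=M[204]=19
eax=(-4)^19=-17
eax=M[204]=19
edi=19^19=0
esi=204+4=208
ebx=8-2=6
cmp ebx, 0  (cmp 6,0)
jne L2: taken
edi=M[208]=-3
eax=19^(-3)=-18
eax=M[208]=-3
edi=(-3)^(-3)=0
esi=208+4=212
ebx=6-2=4
cmp ebx, 0  (cmp 4,0)
jne L2: taken
edi=M[212]=23
eax=(-3)^23=-22
eax=M[212]=23
edi=23^23=0
esi=212+4=216
ebx=4-2=2
cmp ebx, 0  (cmp 2,0)
jne L2: taken
edi=M[216]=21
eax=23^21=2
eax=M[216]=21
edi=21^21=0
esi=216+4=220
ebx=2-2=0
cmp ebx, 0  (cmp 0,0)
jne L2: not taken
mov [204], edi → M[204]=0
halt.
Total executed instructions: 46.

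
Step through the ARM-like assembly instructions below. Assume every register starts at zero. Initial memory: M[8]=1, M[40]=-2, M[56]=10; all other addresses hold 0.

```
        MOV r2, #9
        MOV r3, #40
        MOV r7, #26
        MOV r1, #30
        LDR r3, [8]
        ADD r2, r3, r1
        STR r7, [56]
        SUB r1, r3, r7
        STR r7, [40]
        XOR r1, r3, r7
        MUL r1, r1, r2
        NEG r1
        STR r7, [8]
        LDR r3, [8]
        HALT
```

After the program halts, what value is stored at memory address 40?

26

r2=9
r3=40
r7=26
r1=30
r3=M[8]=1
r2=1+30=31
STR r7, [56] → M[56]=26
r1=1-26=-25
STR r7, [40] → M[40]=26
r1=1^26=27
r1=27*31=837
r1=-(837)=-837
STR r7, [8] → M[8]=26
r3=M[8]=26
halt.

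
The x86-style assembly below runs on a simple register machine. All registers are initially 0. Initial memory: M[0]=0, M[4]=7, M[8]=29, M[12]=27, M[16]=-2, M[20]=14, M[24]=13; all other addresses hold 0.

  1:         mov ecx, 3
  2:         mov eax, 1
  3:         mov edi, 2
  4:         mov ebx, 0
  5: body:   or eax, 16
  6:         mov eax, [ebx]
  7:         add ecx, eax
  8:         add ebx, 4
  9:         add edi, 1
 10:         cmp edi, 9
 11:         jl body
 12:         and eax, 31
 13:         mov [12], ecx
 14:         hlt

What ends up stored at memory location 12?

91

ecx=3
eax=1
edi=2
ebx=0
eax=1|16=17
eax=M[0]=0
ecx=3+0=3
ebx=0+4=4
edi=2+1=3
cmp edi, 9  (cmp 3,9)
jl body: taken
eax=0|16=16
eax=M[4]=7
ecx=3+7=10
ebx=4+4=8
edi=3+1=4
cmp edi, 9  (cmp 4,9)
jl body: taken
eax=7|16=23
eax=M[8]=29
ecx=10+29=39
ebx=8+4=12
edi=4+1=5
cmp edi, 9  (cmp 5,9)
jl body: taken
eax=29|16=29
eax=M[12]=27
ecx=39+27=66
ebx=12+4=16
edi=5+1=6
cmp edi, 9  (cmp 6,9)
jl body: taken
eax=27|16=27
eax=M[16]=-2
ecx=66+(-2)=64
ebx=16+4=20
edi=6+1=7
cmp edi, 9  (cmp 7,9)
jl body: taken
eax=(-2)|16=-2
eax=M[20]=14
ecx=64+14=78
ebx=20+4=24
edi=7+1=8
cmp edi, 9  (cmp 8,9)
jl body: taken
eax=14|16=30
eax=M[24]=13
ecx=78+13=91
ebx=24+4=28
edi=8+1=9
cmp edi, 9  (cmp 9,9)
jl body: not taken
eax=13&31=13
mov [12], ecx → M[12]=91
halt.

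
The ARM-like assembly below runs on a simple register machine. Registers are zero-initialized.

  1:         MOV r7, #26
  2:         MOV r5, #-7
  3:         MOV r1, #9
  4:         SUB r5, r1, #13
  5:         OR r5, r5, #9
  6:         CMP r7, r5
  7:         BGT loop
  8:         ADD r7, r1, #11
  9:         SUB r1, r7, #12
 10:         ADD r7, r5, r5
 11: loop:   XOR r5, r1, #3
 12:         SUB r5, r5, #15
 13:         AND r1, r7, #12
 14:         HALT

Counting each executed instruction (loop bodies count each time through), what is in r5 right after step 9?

-5

MOV r7, #26 → r7=26
MOV r5, #-7 → r5=-7
MOV r1, #9 → r1=9
SUB r5, r1, #13 → r5=9-13=-4
OR r5, r5, #9 → r5=(-4)|9=-3
CMP r7, r5  (cmp 26,-3)
BGT loop: taken
XOR r5, r1, #3 → r5=9^3=10
SUB r5, r5, #15 → r5=10-15=-5
After step 9: r5 = -5.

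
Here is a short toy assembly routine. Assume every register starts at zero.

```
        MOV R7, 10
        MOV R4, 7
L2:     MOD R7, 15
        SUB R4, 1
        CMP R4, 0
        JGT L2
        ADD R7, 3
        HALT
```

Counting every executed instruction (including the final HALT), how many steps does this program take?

32

R7=10
R4=7
R7=10%15=10
R4=7-1=6
CMP R4, 0  (cmp 6,0)
JGT L2: taken
R7=10%15=10
R4=6-1=5
CMP R4, 0  (cmp 5,0)
JGT L2: taken
R7=10%15=10
R4=5-1=4
CMP R4, 0  (cmp 4,0)
JGT L2: taken
R7=10%15=10
R4=4-1=3
CMP R4, 0  (cmp 3,0)
JGT L2: taken
R7=10%15=10
R4=3-1=2
CMP R4, 0  (cmp 2,0)
JGT L2: taken
R7=10%15=10
R4=2-1=1
CMP R4, 0  (cmp 1,0)
JGT L2: taken
R7=10%15=10
R4=1-1=0
CMP R4, 0  (cmp 0,0)
JGT L2: not taken
R7=10+3=13
halt.
Total executed instructions: 32.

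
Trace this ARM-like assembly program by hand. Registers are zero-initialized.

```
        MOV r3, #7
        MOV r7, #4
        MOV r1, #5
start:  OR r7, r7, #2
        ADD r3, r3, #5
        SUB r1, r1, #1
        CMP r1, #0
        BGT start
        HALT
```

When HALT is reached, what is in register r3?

32

r3=7
r7=4
r1=5
r7=4|2=6
r3=7+5=12
r1=5-1=4
CMP r1, #0  (cmp 4,0)
BGT start: taken
r7=6|2=6
r3=12+5=17
r1=4-1=3
CMP r1, #0  (cmp 3,0)
BGT start: taken
r7=6|2=6
r3=17+5=22
r1=3-1=2
CMP r1, #0  (cmp 2,0)
BGT start: taken
r7=6|2=6
r3=22+5=27
r1=2-1=1
CMP r1, #0  (cmp 1,0)
BGT start: taken
r7=6|2=6
r3=27+5=32
r1=1-1=0
CMP r1, #0  (cmp 0,0)
BGT start: not taken
halt.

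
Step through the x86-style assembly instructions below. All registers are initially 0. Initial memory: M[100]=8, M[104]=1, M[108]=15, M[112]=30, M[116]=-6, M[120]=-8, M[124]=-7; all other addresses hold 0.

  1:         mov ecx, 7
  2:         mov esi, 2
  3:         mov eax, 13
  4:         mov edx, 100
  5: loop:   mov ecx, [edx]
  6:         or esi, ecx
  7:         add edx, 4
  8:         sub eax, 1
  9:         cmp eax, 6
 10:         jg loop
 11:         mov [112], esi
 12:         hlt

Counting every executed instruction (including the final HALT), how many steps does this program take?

48

ecx=7
esi=2
eax=13
edx=100
ecx=M[100]=8
esi=2|8=10
edx=100+4=104
eax=13-1=12
cmp eax, 6  (cmp 12,6)
jg loop: taken
ecx=M[104]=1
esi=10|1=11
edx=104+4=108
eax=12-1=11
cmp eax, 6  (cmp 11,6)
jg loop: taken
ecx=M[108]=15
esi=11|15=15
edx=108+4=112
eax=11-1=10
cmp eax, 6  (cmp 10,6)
jg loop: taken
ecx=M[112]=30
esi=15|30=31
edx=112+4=116
eax=10-1=9
cmp eax, 6  (cmp 9,6)
jg loop: taken
ecx=M[116]=-6
esi=31|(-6)=-1
edx=116+4=120
eax=9-1=8
cmp eax, 6  (cmp 8,6)
jg loop: taken
ecx=M[120]=-8
esi=(-1)|(-8)=-1
edx=120+4=124
eax=8-1=7
cmp eax, 6  (cmp 7,6)
jg loop: taken
ecx=M[124]=-7
esi=(-1)|(-7)=-1
edx=124+4=128
eax=7-1=6
cmp eax, 6  (cmp 6,6)
jg loop: not taken
mov [112], esi → M[112]=-1
halt.
Total executed instructions: 48.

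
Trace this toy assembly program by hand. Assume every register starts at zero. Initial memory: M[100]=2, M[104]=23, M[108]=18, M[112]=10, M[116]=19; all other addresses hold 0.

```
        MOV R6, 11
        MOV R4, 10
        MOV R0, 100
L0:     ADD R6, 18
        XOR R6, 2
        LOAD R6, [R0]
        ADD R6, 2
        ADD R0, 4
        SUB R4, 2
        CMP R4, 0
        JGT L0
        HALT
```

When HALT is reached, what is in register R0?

after MOV R6, 11: R6=11
after MOV R4, 10: R4=10
after MOV R0, 100: R0=100
after ADD R6, 18: R6=11+18=29
after XOR R6, 2: R6=29^2=31
after LOAD R6, [R0]: R6=M[100]=2
after ADD R6, 2: R6=2+2=4
after ADD R0, 4: R0=100+4=104
after SUB R4, 2: R4=10-2=8
CMP R4, 0  (cmp 8,0)
JGT L0: taken
after ADD R6, 18: R6=4+18=22
after XOR R6, 2: R6=22^2=20
after LOAD R6, [R0]: R6=M[104]=23
after ADD R6, 2: R6=23+2=25
after ADD R0, 4: R0=104+4=108
after SUB R4, 2: R4=8-2=6
CMP R4, 0  (cmp 6,0)
JGT L0: taken
after ADD R6, 18: R6=25+18=43
after XOR R6, 2: R6=43^2=41
after LOAD R6, [R0]: R6=M[108]=18
after ADD R6, 2: R6=18+2=20
after ADD R0, 4: R0=108+4=112
after SUB R4, 2: R4=6-2=4
CMP R4, 0  (cmp 4,0)
JGT L0: taken
after ADD R6, 18: R6=20+18=38
after XOR R6, 2: R6=38^2=36
after LOAD R6, [R0]: R6=M[112]=10
after ADD R6, 2: R6=10+2=12
after ADD R0, 4: R0=112+4=116
after SUB R4, 2: R4=4-2=2
CMP R4, 0  (cmp 2,0)
JGT L0: taken
after ADD R6, 18: R6=12+18=30
after XOR R6, 2: R6=30^2=28
after LOAD R6, [R0]: R6=M[116]=19
after ADD R6, 2: R6=19+2=21
after ADD R0, 4: R0=116+4=120
after SUB R4, 2: R4=2-2=0
CMP R4, 0  (cmp 0,0)
JGT L0: not taken
halt.

120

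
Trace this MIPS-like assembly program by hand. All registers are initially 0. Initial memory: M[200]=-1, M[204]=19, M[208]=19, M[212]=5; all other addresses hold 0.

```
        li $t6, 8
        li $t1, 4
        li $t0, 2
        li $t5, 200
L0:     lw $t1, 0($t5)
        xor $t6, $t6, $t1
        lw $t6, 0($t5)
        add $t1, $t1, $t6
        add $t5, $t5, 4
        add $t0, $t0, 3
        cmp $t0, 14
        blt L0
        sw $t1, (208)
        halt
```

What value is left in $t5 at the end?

after li $t6, 8: $t6=8
after li $t1, 4: $t1=4
after li $t0, 2: $t0=2
after li $t5, 200: $t5=200
after lw $t1, 0($t5): $t1=M[200]=-1
after xor $t6, $t6, $t1: $t6=8^(-1)=-9
after lw $t6, 0($t5): $t6=M[200]=-1
after add $t1, $t1, $t6: $t1=(-1)+(-1)=-2
after add $t5, $t5, 4: $t5=200+4=204
after add $t0, $t0, 3: $t0=2+3=5
cmp $t0, 14  (cmp 5,14)
blt L0: taken
after lw $t1, 0($t5): $t1=M[204]=19
after xor $t6, $t6, $t1: $t6=(-1)^19=-20
after lw $t6, 0($t5): $t6=M[204]=19
after add $t1, $t1, $t6: $t1=19+19=38
after add $t5, $t5, 4: $t5=204+4=208
after add $t0, $t0, 3: $t0=5+3=8
cmp $t0, 14  (cmp 8,14)
blt L0: taken
after lw $t1, 0($t5): $t1=M[208]=19
after xor $t6, $t6, $t1: $t6=19^19=0
after lw $t6, 0($t5): $t6=M[208]=19
after add $t1, $t1, $t6: $t1=19+19=38
after add $t5, $t5, 4: $t5=208+4=212
after add $t0, $t0, 3: $t0=8+3=11
cmp $t0, 14  (cmp 11,14)
blt L0: taken
after lw $t1, 0($t5): $t1=M[212]=5
after xor $t6, $t6, $t1: $t6=19^5=22
after lw $t6, 0($t5): $t6=M[212]=5
after add $t1, $t1, $t6: $t1=5+5=10
after add $t5, $t5, 4: $t5=212+4=216
after add $t0, $t0, 3: $t0=11+3=14
cmp $t0, 14  (cmp 14,14)
blt L0: not taken
sw $t1, (208) → M[208]=10
halt.

216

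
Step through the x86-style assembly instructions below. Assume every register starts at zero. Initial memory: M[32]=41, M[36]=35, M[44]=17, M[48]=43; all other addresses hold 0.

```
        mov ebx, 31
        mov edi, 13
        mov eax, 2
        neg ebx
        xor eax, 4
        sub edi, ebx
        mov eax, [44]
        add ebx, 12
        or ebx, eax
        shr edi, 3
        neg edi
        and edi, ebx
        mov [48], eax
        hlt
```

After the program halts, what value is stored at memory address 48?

17

after mov ebx, 31: ebx=31
after mov edi, 13: edi=13
after mov eax, 2: eax=2
after neg ebx: ebx=-(31)=-31
after xor eax, 4: eax=2^4=6
after sub edi, ebx: edi=13-(-31)=44
after mov eax, [44]: eax=M[44]=17
after add ebx, 12: ebx=(-31)+12=-19
after or ebx, eax: ebx=(-19)|17=-3
after shr edi, 3: edi=44>>3=5
after neg edi: edi=-(5)=-5
after and edi, ebx: edi=(-5)&(-3)=-7
mov [48], eax → M[48]=17
halt.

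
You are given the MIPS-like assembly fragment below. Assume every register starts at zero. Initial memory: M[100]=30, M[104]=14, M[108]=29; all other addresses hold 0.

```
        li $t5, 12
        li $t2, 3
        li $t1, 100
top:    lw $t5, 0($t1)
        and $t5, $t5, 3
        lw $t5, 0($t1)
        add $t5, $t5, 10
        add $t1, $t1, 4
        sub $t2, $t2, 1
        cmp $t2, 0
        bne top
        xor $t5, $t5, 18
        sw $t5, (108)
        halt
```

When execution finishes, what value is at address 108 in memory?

$t5=12
$t2=3
$t1=100
$t5=M[100]=30
$t5=30&3=2
$t5=M[100]=30
$t5=30+10=40
$t1=100+4=104
$t2=3-1=2
cmp $t2, 0  (cmp 2,0)
bne top: taken
$t5=M[104]=14
$t5=14&3=2
$t5=M[104]=14
$t5=14+10=24
$t1=104+4=108
$t2=2-1=1
cmp $t2, 0  (cmp 1,0)
bne top: taken
$t5=M[108]=29
$t5=29&3=1
$t5=M[108]=29
$t5=29+10=39
$t1=108+4=112
$t2=1-1=0
cmp $t2, 0  (cmp 0,0)
bne top: not taken
$t5=39^18=53
sw $t5, (108) → M[108]=53
halt.

53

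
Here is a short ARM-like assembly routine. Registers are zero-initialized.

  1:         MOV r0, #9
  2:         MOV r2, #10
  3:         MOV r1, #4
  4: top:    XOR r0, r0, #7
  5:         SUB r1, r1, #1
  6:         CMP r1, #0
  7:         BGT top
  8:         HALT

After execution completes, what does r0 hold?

9

r0=9
r2=10
r1=4
r0=9^7=14
r1=4-1=3
CMP r1, #0  (cmp 3,0)
BGT top: taken
r0=14^7=9
r1=3-1=2
CMP r1, #0  (cmp 2,0)
BGT top: taken
r0=9^7=14
r1=2-1=1
CMP r1, #0  (cmp 1,0)
BGT top: taken
r0=14^7=9
r1=1-1=0
CMP r1, #0  (cmp 0,0)
BGT top: not taken
halt.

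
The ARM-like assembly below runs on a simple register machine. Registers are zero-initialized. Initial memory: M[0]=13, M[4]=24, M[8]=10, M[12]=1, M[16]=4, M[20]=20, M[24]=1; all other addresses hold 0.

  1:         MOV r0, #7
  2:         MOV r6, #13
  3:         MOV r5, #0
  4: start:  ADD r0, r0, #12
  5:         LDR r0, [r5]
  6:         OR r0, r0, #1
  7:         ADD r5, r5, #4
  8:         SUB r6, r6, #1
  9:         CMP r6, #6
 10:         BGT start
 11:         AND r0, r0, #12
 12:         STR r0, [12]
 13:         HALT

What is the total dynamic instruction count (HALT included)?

55

r0=7
r6=13
r5=0
r0=7+12=19
r0=M[0]=13
r0=13|1=13
r5=0+4=4
r6=13-1=12
CMP r6, #6  (cmp 12,6)
BGT start: taken
r0=13+12=25
r0=M[4]=24
r0=24|1=25
r5=4+4=8
r6=12-1=11
CMP r6, #6  (cmp 11,6)
BGT start: taken
r0=25+12=37
r0=M[8]=10
r0=10|1=11
r5=8+4=12
r6=11-1=10
CMP r6, #6  (cmp 10,6)
BGT start: taken
r0=11+12=23
r0=M[12]=1
r0=1|1=1
r5=12+4=16
r6=10-1=9
CMP r6, #6  (cmp 9,6)
BGT start: taken
r0=1+12=13
r0=M[16]=4
r0=4|1=5
r5=16+4=20
r6=9-1=8
CMP r6, #6  (cmp 8,6)
BGT start: taken
r0=5+12=17
r0=M[20]=20
r0=20|1=21
r5=20+4=24
r6=8-1=7
CMP r6, #6  (cmp 7,6)
BGT start: taken
r0=21+12=33
r0=M[24]=1
r0=1|1=1
r5=24+4=28
r6=7-1=6
CMP r6, #6  (cmp 6,6)
BGT start: not taken
r0=1&12=0
STR r0, [12] → M[12]=0
halt.
Total executed instructions: 55.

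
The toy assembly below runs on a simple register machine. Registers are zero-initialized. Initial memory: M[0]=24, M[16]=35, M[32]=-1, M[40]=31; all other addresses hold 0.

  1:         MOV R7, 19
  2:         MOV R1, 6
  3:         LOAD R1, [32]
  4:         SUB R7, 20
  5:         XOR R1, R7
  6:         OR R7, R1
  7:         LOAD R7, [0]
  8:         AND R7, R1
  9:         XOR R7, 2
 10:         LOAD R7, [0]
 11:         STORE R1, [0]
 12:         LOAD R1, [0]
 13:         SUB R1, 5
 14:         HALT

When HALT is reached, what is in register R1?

after MOV R7, 19: R7=19
after MOV R1, 6: R1=6
after LOAD R1, [32]: R1=M[32]=-1
after SUB R7, 20: R7=19-20=-1
after XOR R1, R7: R1=(-1)^(-1)=0
after OR R7, R1: R7=(-1)|0=-1
after LOAD R7, [0]: R7=M[0]=24
after AND R7, R1: R7=24&0=0
after XOR R7, 2: R7=0^2=2
after LOAD R7, [0]: R7=M[0]=24
STORE R1, [0] → M[0]=0
after LOAD R1, [0]: R1=M[0]=0
after SUB R1, 5: R1=0-5=-5
halt.

-5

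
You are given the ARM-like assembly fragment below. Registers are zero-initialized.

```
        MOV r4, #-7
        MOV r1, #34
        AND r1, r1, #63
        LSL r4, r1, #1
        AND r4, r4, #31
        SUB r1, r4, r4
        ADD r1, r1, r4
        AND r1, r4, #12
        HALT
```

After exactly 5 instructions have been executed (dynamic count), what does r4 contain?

4

r4=-7
r1=34
r1=34&63=34
r4=34<<1=68
r4=68&31=4
After step 5: r4 = 4.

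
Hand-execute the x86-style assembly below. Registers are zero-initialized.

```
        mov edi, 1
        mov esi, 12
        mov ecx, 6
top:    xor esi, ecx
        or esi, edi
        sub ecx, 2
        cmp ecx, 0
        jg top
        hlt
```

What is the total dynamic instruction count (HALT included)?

19

edi=1
esi=12
ecx=6
esi=12^6=10
esi=10|1=11
ecx=6-2=4
cmp ecx, 0  (cmp 4,0)
jg top: taken
esi=11^4=15
esi=15|1=15
ecx=4-2=2
cmp ecx, 0  (cmp 2,0)
jg top: taken
esi=15^2=13
esi=13|1=13
ecx=2-2=0
cmp ecx, 0  (cmp 0,0)
jg top: not taken
halt.
Total executed instructions: 19.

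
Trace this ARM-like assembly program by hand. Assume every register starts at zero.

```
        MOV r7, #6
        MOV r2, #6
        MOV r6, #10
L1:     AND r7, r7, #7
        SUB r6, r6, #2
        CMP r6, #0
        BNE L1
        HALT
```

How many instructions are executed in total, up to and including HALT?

r7=6
r2=6
r6=10
r7=6&7=6
r6=10-2=8
CMP r6, #0  (cmp 8,0)
BNE L1: taken
r7=6&7=6
r6=8-2=6
CMP r6, #0  (cmp 6,0)
BNE L1: taken
r7=6&7=6
r6=6-2=4
CMP r6, #0  (cmp 4,0)
BNE L1: taken
r7=6&7=6
r6=4-2=2
CMP r6, #0  (cmp 2,0)
BNE L1: taken
r7=6&7=6
r6=2-2=0
CMP r6, #0  (cmp 0,0)
BNE L1: not taken
halt.
Total executed instructions: 24.

24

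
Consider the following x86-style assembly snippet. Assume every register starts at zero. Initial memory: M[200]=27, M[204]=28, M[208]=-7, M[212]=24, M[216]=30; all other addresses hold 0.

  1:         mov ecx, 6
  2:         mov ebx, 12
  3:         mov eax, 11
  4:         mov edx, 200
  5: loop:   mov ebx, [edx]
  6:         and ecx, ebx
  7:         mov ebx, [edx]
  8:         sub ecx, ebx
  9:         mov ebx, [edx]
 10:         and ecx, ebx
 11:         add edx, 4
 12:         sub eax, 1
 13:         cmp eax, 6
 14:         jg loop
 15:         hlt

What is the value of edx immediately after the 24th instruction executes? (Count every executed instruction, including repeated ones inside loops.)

after mov ecx, 6: ecx=6
after mov ebx, 12: ebx=12
after mov eax, 11: eax=11
after mov edx, 200: edx=200
after mov ebx, [edx]: ebx=M[200]=27
after and ecx, ebx: ecx=6&27=2
after mov ebx, [edx]: ebx=M[200]=27
after sub ecx, ebx: ecx=2-27=-25
after mov ebx, [edx]: ebx=M[200]=27
after and ecx, ebx: ecx=(-25)&27=3
after add edx, 4: edx=200+4=204
after sub eax, 1: eax=11-1=10
cmp eax, 6  (cmp 10,6)
jg loop: taken
after mov ebx, [edx]: ebx=M[204]=28
after and ecx, ebx: ecx=3&28=0
after mov ebx, [edx]: ebx=M[204]=28
after sub ecx, ebx: ecx=0-28=-28
after mov ebx, [edx]: ebx=M[204]=28
after and ecx, ebx: ecx=(-28)&28=4
after add edx, 4: edx=204+4=208
after sub eax, 1: eax=10-1=9
cmp eax, 6  (cmp 9,6)
jg loop: taken
After step 24: edx = 208.

208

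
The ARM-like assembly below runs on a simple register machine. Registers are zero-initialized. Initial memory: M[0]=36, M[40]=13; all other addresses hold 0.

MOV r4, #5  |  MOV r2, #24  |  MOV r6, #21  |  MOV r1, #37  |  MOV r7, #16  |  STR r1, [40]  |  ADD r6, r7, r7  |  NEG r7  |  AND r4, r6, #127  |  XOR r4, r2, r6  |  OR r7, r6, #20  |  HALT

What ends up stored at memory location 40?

37

r4=5
r2=24
r6=21
r1=37
r7=16
STR r1, [40] → M[40]=37
r6=16+16=32
r7=-(16)=-16
r4=32&127=32
r4=24^32=56
r7=32|20=52
halt.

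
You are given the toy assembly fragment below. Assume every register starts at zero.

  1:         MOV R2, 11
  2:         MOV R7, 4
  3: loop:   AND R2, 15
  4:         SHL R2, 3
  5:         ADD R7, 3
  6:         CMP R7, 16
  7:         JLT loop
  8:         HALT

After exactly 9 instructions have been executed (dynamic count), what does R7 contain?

7

after MOV R2, 11: R2=11
after MOV R7, 4: R7=4
after AND R2, 15: R2=11&15=11
after SHL R2, 3: R2=11<<3=88
after ADD R7, 3: R7=4+3=7
CMP R7, 16  (cmp 7,16)
JLT loop: taken
after AND R2, 15: R2=88&15=8
after SHL R2, 3: R2=8<<3=64
After step 9: R7 = 7.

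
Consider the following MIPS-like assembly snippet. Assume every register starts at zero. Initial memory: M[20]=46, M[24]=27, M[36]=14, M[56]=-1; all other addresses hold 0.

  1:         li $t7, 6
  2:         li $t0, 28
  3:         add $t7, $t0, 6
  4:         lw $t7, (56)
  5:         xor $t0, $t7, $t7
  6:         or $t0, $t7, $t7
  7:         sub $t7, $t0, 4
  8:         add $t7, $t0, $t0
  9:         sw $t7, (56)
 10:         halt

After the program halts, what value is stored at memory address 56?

$t7=6
$t0=28
$t7=28+6=34
$t7=M[56]=-1
$t0=(-1)^(-1)=0
$t0=(-1)|(-1)=-1
$t7=(-1)-4=-5
$t7=(-1)+(-1)=-2
sw $t7, (56) → M[56]=-2
halt.

-2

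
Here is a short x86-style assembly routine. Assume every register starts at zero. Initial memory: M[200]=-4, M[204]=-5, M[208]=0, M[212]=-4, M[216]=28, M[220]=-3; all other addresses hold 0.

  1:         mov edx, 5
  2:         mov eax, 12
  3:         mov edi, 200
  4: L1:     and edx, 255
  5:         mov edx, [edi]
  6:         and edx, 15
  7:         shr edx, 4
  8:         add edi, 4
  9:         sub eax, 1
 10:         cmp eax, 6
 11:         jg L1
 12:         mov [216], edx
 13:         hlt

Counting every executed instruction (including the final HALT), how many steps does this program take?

53

mov edx, 5 → edx=5
mov eax, 12 → eax=12
mov edi, 200 → edi=200
and edx, 255 → edx=5&255=5
mov edx, [edi] → edx=M[200]=-4
and edx, 15 → edx=(-4)&15=12
shr edx, 4 → edx=12>>4=0
add edi, 4 → edi=200+4=204
sub eax, 1 → eax=12-1=11
cmp eax, 6  (cmp 11,6)
jg L1: taken
and edx, 255 → edx=0&255=0
mov edx, [edi] → edx=M[204]=-5
and edx, 15 → edx=(-5)&15=11
shr edx, 4 → edx=11>>4=0
add edi, 4 → edi=204+4=208
sub eax, 1 → eax=11-1=10
cmp eax, 6  (cmp 10,6)
jg L1: taken
and edx, 255 → edx=0&255=0
mov edx, [edi] → edx=M[208]=0
and edx, 15 → edx=0&15=0
shr edx, 4 → edx=0>>4=0
add edi, 4 → edi=208+4=212
sub eax, 1 → eax=10-1=9
cmp eax, 6  (cmp 9,6)
jg L1: taken
and edx, 255 → edx=0&255=0
mov edx, [edi] → edx=M[212]=-4
and edx, 15 → edx=(-4)&15=12
shr edx, 4 → edx=12>>4=0
add edi, 4 → edi=212+4=216
sub eax, 1 → eax=9-1=8
cmp eax, 6  (cmp 8,6)
jg L1: taken
and edx, 255 → edx=0&255=0
mov edx, [edi] → edx=M[216]=28
and edx, 15 → edx=28&15=12
shr edx, 4 → edx=12>>4=0
add edi, 4 → edi=216+4=220
sub eax, 1 → eax=8-1=7
cmp eax, 6  (cmp 7,6)
jg L1: taken
and edx, 255 → edx=0&255=0
mov edx, [edi] → edx=M[220]=-3
and edx, 15 → edx=(-3)&15=13
shr edx, 4 → edx=13>>4=0
add edi, 4 → edi=220+4=224
sub eax, 1 → eax=7-1=6
cmp eax, 6  (cmp 6,6)
jg L1: not taken
mov [216], edx → M[216]=0
halt.
Total executed instructions: 53.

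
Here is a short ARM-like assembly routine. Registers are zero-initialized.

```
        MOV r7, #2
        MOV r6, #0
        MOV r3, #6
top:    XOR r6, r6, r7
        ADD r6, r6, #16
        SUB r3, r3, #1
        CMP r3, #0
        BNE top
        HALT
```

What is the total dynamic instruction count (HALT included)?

34

after MOV r7, #2: r7=2
after MOV r6, #0: r6=0
after MOV r3, #6: r3=6
after XOR r6, r6, r7: r6=0^2=2
after ADD r6, r6, #16: r6=2+16=18
after SUB r3, r3, #1: r3=6-1=5
CMP r3, #0  (cmp 5,0)
BNE top: taken
after XOR r6, r6, r7: r6=18^2=16
after ADD r6, r6, #16: r6=16+16=32
after SUB r3, r3, #1: r3=5-1=4
CMP r3, #0  (cmp 4,0)
BNE top: taken
after XOR r6, r6, r7: r6=32^2=34
after ADD r6, r6, #16: r6=34+16=50
after SUB r3, r3, #1: r3=4-1=3
CMP r3, #0  (cmp 3,0)
BNE top: taken
after XOR r6, r6, r7: r6=50^2=48
after ADD r6, r6, #16: r6=48+16=64
after SUB r3, r3, #1: r3=3-1=2
CMP r3, #0  (cmp 2,0)
BNE top: taken
after XOR r6, r6, r7: r6=64^2=66
after ADD r6, r6, #16: r6=66+16=82
after SUB r3, r3, #1: r3=2-1=1
CMP r3, #0  (cmp 1,0)
BNE top: taken
after XOR r6, r6, r7: r6=82^2=80
after ADD r6, r6, #16: r6=80+16=96
after SUB r3, r3, #1: r3=1-1=0
CMP r3, #0  (cmp 0,0)
BNE top: not taken
halt.
Total executed instructions: 34.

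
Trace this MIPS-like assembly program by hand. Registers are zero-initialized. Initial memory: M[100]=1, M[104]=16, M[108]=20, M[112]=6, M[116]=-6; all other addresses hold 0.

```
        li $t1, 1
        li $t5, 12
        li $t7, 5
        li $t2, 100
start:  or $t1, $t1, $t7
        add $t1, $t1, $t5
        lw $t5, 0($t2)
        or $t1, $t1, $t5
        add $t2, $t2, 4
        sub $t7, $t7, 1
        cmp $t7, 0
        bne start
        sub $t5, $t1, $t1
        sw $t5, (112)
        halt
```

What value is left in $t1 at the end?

-1

li $t1, 1 → $t1=1
li $t5, 12 → $t5=12
li $t7, 5 → $t7=5
li $t2, 100 → $t2=100
or $t1, $t1, $t7 → $t1=1|5=5
add $t1, $t1, $t5 → $t1=5+12=17
lw $t5, 0($t2) → $t5=M[100]=1
or $t1, $t1, $t5 → $t1=17|1=17
add $t2, $t2, 4 → $t2=100+4=104
sub $t7, $t7, 1 → $t7=5-1=4
cmp $t7, 0  (cmp 4,0)
bne start: taken
or $t1, $t1, $t7 → $t1=17|4=21
add $t1, $t1, $t5 → $t1=21+1=22
lw $t5, 0($t2) → $t5=M[104]=16
or $t1, $t1, $t5 → $t1=22|16=22
add $t2, $t2, 4 → $t2=104+4=108
sub $t7, $t7, 1 → $t7=4-1=3
cmp $t7, 0  (cmp 3,0)
bne start: taken
or $t1, $t1, $t7 → $t1=22|3=23
add $t1, $t1, $t5 → $t1=23+16=39
lw $t5, 0($t2) → $t5=M[108]=20
or $t1, $t1, $t5 → $t1=39|20=55
add $t2, $t2, 4 → $t2=108+4=112
sub $t7, $t7, 1 → $t7=3-1=2
cmp $t7, 0  (cmp 2,0)
bne start: taken
or $t1, $t1, $t7 → $t1=55|2=55
add $t1, $t1, $t5 → $t1=55+20=75
lw $t5, 0($t2) → $t5=M[112]=6
or $t1, $t1, $t5 → $t1=75|6=79
add $t2, $t2, 4 → $t2=112+4=116
sub $t7, $t7, 1 → $t7=2-1=1
cmp $t7, 0  (cmp 1,0)
bne start: taken
or $t1, $t1, $t7 → $t1=79|1=79
add $t1, $t1, $t5 → $t1=79+6=85
lw $t5, 0($t2) → $t5=M[116]=-6
or $t1, $t1, $t5 → $t1=85|(-6)=-1
add $t2, $t2, 4 → $t2=116+4=120
sub $t7, $t7, 1 → $t7=1-1=0
cmp $t7, 0  (cmp 0,0)
bne start: not taken
sub $t5, $t1, $t1 → $t5=(-1)-(-1)=0
sw $t5, (112) → M[112]=0
halt.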